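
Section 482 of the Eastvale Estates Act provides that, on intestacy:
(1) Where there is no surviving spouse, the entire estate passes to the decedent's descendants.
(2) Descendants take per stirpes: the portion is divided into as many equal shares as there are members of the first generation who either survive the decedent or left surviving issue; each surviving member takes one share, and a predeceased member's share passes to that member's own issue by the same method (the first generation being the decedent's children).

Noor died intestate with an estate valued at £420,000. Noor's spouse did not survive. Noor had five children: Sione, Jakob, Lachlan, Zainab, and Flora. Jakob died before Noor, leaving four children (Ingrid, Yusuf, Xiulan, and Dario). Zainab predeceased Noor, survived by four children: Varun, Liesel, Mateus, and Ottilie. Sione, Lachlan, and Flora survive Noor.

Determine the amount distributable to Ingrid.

The entire £420,000 passes to the descendants.
That amount (£420,000) is divided into 5 shares of £84,000: Sione, Lachlan, and Flora each take £84,000; Jakob's £84,000 share passes to Jakob's issue; Zainab's £84,000 share passes to Zainab's issue.
Jakob's share (£84,000) is divided into 4 shares of £21,000: Ingrid, Yusuf, Xiulan, and Dario each take £21,000.
Zainab's share (£84,000) is divided into 4 shares of £21,000: Varun, Liesel, Mateus, and Ottilie each take £21,000.

Ingrid receives £21,000.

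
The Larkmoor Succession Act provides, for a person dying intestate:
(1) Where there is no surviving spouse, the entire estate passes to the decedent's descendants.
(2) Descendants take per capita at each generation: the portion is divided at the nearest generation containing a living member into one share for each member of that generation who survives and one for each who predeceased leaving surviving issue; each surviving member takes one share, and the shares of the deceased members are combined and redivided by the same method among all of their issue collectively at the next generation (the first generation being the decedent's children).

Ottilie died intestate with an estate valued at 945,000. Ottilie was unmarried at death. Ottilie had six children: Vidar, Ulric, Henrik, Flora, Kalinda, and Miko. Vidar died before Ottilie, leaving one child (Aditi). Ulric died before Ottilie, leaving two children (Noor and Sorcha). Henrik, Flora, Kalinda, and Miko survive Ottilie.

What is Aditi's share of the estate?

Aditi receives 105,000.

The entire 945,000 passes to the descendants.
That amount (945,000) is divided at the children's generation into 6 shares of 157,500. Henrik, Flora, Kalinda, and Miko each take 157,500. The 2 shares of the deceased (Vidar and Ulric) are combined into a pool of 315,000.
That pool (315,000) is divided at the grandchildren's generation equally among Aditi, Noor, and Sorcha: 105,000 each.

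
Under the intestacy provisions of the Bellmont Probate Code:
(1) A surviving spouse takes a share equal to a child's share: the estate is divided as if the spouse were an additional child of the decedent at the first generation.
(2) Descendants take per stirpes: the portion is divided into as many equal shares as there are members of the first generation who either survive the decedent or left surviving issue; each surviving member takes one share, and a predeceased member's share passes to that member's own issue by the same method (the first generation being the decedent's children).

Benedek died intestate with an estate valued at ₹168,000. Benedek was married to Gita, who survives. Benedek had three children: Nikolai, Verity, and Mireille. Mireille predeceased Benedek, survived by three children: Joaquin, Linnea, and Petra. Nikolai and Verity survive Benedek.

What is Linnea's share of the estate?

The spouse counts as an additional share at the children's level, so there are 4 primary shares of ₹42,000. Gita takes one such share (₹42,000).
The children's combined portion (₹126,000) is divided into 3 shares of ₹42,000: Nikolai and Verity each take ₹42,000; Mireille's ₹42,000 share passes to Mireille's issue.
Mireille's share (₹42,000) is divided into 3 shares of ₹14,000: Joaquin, Linnea, and Petra each take ₹14,000.

Linnea receives ₹14,000.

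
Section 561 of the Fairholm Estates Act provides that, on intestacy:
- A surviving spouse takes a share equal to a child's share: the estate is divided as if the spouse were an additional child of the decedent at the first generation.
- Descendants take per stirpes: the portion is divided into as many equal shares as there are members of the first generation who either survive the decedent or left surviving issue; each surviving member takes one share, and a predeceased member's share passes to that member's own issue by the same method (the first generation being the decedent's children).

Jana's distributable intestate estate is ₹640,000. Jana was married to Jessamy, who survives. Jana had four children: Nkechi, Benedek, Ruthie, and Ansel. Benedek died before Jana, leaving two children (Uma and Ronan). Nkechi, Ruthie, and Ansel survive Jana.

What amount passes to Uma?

The spouse counts as an additional share at the children's level, so there are 5 primary shares of ₹128,000. Jessamy takes one such share (₹128,000).
The children's combined portion (₹512,000) is divided into 4 shares of ₹128,000: Nkechi, Ruthie, and Ansel each take ₹128,000; Benedek's ₹128,000 share passes to Benedek's issue.
Benedek's share (₹128,000) is divided into 2 shares of ₹64,000: Uma and Ronan each take ₹64,000.

Uma receives ₹64,000.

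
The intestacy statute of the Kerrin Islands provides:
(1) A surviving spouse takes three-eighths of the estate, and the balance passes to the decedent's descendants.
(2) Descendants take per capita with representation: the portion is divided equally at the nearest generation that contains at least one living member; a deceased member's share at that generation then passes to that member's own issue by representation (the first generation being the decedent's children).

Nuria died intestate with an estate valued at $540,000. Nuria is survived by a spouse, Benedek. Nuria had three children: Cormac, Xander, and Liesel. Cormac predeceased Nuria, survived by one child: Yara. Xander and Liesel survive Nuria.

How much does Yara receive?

Benedek takes three-eighths of $540,000 = $202,500. The remaining $337,500 passes to the descendants.
The descendants' portion ($337,500) is divided into 3 shares of $112,500: Xander and Liesel each take $112,500; Cormac's $112,500 share passes to Cormac's issue.
Cormac's share ($112,500) passes entirely to Yara.

Yara receives $112,500.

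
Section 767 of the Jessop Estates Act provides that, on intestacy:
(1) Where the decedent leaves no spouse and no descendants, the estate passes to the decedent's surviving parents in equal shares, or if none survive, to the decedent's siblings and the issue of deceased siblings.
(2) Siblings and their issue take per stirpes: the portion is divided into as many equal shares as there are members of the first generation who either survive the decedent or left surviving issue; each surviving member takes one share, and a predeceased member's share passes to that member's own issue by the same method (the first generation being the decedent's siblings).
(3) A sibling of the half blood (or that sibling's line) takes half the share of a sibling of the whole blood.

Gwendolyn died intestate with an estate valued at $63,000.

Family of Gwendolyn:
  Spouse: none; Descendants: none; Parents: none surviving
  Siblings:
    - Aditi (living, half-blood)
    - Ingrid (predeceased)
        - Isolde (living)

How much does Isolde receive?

The entire $63,000 passes to the siblings and their issue.
Counting each half-blood sibling's line as half a unit, there are 3/2 units in $63,000, so one unit is $42,000. Whole-blood lines (Ingrid) take $42,000 each; half-blood lines (Aditi) take $21,000 each.
Ingrid's share ($42,000) passes entirely to Isolde.

Isolde receives $42,000.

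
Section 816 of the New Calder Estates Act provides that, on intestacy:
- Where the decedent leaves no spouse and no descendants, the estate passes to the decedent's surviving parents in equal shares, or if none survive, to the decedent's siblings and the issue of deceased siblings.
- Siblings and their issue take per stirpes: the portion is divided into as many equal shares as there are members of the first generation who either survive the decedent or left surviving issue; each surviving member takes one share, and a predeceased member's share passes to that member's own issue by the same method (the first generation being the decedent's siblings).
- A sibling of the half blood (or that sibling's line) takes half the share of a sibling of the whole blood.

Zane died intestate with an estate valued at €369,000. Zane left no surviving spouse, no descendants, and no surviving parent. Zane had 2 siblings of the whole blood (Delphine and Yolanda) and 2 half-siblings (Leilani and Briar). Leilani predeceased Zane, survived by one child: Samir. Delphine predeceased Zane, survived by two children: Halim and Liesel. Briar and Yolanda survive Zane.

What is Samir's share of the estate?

Samir receives €61,500.

The entire €369,000 passes to the siblings and their issue.
Counting each half-blood sibling's line as half a unit, there are 3 units in €369,000, so one unit is €123,000. Whole-blood lines (Delphine and Yolanda) take €123,000 each; half-blood lines (Leilani and Briar) take €61,500 each.
Leilani's share (€61,500) passes entirely to Samir.
Delphine's share (€123,000) is divided into 2 shares of €61,500: Halim and Liesel each take €61,500.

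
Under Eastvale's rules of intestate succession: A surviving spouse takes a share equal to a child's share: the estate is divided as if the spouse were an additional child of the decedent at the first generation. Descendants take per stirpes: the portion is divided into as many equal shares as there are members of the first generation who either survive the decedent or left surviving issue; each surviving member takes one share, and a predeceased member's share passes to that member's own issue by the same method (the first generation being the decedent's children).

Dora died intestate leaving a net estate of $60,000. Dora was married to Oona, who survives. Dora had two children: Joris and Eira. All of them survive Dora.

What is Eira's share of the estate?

The spouse counts as an additional share at the children's level, so there are 3 primary shares of $20,000. Oona takes one such share ($20,000).
The children's combined portion ($40,000) is divided into 2 shares of $20,000: Joris and Eira each take $20,000.

Eira receives $20,000.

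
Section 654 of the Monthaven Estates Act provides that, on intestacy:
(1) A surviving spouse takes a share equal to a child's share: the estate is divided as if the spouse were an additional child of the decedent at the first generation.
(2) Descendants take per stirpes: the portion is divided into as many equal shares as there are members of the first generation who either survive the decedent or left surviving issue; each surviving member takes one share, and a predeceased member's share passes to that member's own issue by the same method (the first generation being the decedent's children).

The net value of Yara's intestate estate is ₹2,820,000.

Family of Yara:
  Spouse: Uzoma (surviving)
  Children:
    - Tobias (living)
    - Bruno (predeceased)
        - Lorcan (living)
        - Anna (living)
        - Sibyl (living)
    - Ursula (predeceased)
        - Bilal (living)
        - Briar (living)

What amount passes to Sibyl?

The spouse counts as an additional share at the children's level, so there are 4 primary shares of ₹705,000. Uzoma takes one such share (₹705,000).
The children's combined portion (₹2,115,000) is divided into 3 shares of ₹705,000: Tobias takes ₹705,000; Bruno's ₹705,000 share passes to Bruno's issue; Ursula's ₹705,000 share passes to Ursula's issue.
Bruno's share (₹705,000) is divided into 3 shares of ₹235,000: Lorcan, Anna, and Sibyl each take ₹235,000.
Ursula's share (₹705,000) is divided into 2 shares of ₹352,500: Bilal and Briar each take ₹352,500.

Sibyl receives ₹235,000.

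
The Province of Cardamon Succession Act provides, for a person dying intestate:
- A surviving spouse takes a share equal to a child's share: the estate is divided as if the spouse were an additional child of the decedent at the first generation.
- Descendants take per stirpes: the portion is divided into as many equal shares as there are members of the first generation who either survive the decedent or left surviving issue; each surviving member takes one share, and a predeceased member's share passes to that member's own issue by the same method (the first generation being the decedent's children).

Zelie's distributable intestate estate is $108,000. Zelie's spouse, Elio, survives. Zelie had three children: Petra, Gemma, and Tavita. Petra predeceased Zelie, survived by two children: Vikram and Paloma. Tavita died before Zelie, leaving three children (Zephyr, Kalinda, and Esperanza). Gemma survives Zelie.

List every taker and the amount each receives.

Elio: $27,000; Vikram: $13,500; Paloma: $13,500; Gemma: $27,000; Zephyr: $9,000; Kalinda: $9,000; Esperanza: $9,000

The spouse counts as an additional share at the children's level, so there are 4 primary shares of $27,000. Elio takes one such share ($27,000).
The children's combined portion ($81,000) is divided into 3 shares of $27,000: Gemma takes $27,000; Petra's $27,000 share passes to Petra's issue; Tavita's $27,000 share passes to Tavita's issue.
Petra's share ($27,000) is divided into 2 shares of $13,500: Vikram and Paloma each take $13,500.
Tavita's share ($27,000) is divided into 3 shares of $9,000: Zephyr, Kalinda, and Esperanza each take $9,000.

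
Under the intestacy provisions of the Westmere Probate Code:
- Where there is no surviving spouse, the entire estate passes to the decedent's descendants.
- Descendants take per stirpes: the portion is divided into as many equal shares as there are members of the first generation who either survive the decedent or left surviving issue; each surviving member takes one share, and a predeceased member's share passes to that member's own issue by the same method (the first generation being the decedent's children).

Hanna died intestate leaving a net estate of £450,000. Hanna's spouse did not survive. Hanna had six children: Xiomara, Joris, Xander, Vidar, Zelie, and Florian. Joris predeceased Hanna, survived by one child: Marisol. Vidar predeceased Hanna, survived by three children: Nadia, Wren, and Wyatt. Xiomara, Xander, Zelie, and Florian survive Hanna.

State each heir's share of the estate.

The entire £450,000 passes to the descendants.
That amount (£450,000) is divided into 6 shares of £75,000: Xiomara, Xander, Zelie, and Florian each take £75,000; Joris's £75,000 share passes to Joris's issue; Vidar's £75,000 share passes to Vidar's issue.
Joris's share (£75,000) passes entirely to Marisol.
Vidar's share (£75,000) is divided into 3 shares of £25,000: Nadia, Wren, and Wyatt each take £25,000.

Xiomara: £75,000; Marisol: £75,000; Xander: £75,000; Nadia: £25,000; Wren: £25,000; Wyatt: £25,000; Zelie: £75,000; Florian: £75,000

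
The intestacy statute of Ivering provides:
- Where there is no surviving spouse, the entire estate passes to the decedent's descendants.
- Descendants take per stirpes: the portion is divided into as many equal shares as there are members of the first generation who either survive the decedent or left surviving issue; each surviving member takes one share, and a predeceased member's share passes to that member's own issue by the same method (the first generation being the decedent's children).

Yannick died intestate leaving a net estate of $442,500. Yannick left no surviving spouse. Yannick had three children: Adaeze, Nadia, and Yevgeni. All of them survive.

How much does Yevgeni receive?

Yevgeni receives $147,500.

The entire $442,500 passes to the descendants.
That amount ($442,500) is divided into 3 shares of $147,500: Adaeze, Nadia, and Yevgeni each take $147,500.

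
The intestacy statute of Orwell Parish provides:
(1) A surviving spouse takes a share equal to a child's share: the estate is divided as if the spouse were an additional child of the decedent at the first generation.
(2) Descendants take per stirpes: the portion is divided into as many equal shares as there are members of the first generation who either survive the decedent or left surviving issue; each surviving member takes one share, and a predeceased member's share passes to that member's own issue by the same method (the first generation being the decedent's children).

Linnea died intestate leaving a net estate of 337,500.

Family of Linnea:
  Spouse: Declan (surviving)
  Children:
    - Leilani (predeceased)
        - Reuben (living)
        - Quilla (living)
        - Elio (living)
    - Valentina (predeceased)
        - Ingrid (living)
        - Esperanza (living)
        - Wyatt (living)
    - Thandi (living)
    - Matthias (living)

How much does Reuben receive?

The spouse counts as an additional share at the children's level, so there are 5 primary shares of 67,500. Declan takes one such share (67,500).
The children's combined portion (270,000) is divided into 4 shares of 67,500: Thandi and Matthias each take 67,500; Leilani's 67,500 share passes to Leilani's issue; Valentina's 67,500 share passes to Valentina's issue.
Leilani's share (67,500) is divided into 3 shares of 22,500: Reuben, Quilla, and Elio each take 22,500.
Valentina's share (67,500) is divided into 3 shares of 22,500: Ingrid, Esperanza, and Wyatt each take 22,500.

Reuben receives 22,500.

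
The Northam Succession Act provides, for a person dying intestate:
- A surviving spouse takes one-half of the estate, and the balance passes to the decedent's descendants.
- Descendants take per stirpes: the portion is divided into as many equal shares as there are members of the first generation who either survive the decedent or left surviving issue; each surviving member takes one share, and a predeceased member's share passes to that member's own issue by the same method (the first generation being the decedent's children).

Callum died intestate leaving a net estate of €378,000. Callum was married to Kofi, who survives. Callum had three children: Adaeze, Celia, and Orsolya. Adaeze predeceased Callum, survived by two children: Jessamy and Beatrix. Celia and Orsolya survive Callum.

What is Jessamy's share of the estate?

Kofi takes one-half of €378,000 = €189,000. The remaining €189,000 passes to the descendants.
The descendants' portion (€189,000) is divided into 3 shares of €63,000: Celia and Orsolya each take €63,000; Adaeze's €63,000 share passes to Adaeze's issue.
Adaeze's share (€63,000) is divided into 2 shares of €31,500: Jessamy and Beatrix each take €31,500.

Jessamy receives €31,500.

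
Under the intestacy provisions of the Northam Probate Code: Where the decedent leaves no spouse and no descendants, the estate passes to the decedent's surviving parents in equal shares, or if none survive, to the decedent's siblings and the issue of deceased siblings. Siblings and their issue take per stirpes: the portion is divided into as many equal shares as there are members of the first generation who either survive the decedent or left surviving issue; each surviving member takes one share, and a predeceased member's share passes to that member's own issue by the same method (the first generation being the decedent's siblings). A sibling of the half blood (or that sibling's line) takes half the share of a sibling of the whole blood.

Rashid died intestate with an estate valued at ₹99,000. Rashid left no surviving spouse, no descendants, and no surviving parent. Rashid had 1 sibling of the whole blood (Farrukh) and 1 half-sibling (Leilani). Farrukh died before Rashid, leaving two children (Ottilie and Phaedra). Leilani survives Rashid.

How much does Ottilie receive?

The entire ₹99,000 passes to the siblings and their issue.
Counting each half-blood sibling's line as half a unit, there are 3/2 units in ₹99,000, so one unit is ₹66,000. Whole-blood lines (Farrukh) take ₹66,000 each; half-blood lines (Leilani) take ₹33,000 each.
Farrukh's share (₹66,000) is divided into 2 shares of ₹33,000: Ottilie and Phaedra each take ₹33,000.

Ottilie receives ₹33,000.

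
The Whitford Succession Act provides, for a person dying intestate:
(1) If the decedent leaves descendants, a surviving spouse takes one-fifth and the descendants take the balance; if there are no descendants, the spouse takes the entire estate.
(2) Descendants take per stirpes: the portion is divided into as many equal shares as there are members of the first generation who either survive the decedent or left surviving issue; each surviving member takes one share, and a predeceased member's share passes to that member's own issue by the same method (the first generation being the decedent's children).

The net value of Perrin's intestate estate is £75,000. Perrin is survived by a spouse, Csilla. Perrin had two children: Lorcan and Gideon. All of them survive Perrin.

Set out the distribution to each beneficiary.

Csilla: £15,000; Lorcan: £30,000; Gideon: £30,000

Csilla takes one-fifth of £75,000 = £15,000. The remaining £60,000 passes to the descendants.
The descendants' portion (£60,000) is divided into 2 shares of £30,000: Lorcan and Gideon each take £30,000.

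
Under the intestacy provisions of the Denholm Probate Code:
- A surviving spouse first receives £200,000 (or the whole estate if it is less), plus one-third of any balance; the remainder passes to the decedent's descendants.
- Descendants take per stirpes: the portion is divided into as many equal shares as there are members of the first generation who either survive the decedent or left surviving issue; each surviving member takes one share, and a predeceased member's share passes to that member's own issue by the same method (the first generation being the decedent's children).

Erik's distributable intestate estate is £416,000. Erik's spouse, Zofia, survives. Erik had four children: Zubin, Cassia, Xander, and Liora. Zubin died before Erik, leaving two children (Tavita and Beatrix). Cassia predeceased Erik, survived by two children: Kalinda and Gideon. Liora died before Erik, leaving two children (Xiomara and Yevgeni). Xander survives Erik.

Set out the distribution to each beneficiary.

Zofia first takes £200,000, leaving a balance of £216,000. Zofia then takes one-third of the balance (£72,000), for a total of £272,000. The remaining £144,000 passes to the descendants.
The descendants' portion (£144,000) is divided into 4 shares of £36,000: Xander takes £36,000; Zubin's £36,000 share passes to Zubin's issue; Cassia's £36,000 share passes to Cassia's issue; Liora's £36,000 share passes to Liora's issue.
Zubin's share (£36,000) is divided into 2 shares of £18,000: Tavita and Beatrix each take £18,000.
Cassia's share (£36,000) is divided into 2 shares of £18,000: Kalinda and Gideon each take £18,000.
Liora's share (£36,000) is divided into 2 shares of £18,000: Xiomara and Yevgeni each take £18,000.

Zofia: £272,000; Tavita: £18,000; Beatrix: £18,000; Kalinda: £18,000; Gideon: £18,000; Xander: £36,000; Xiomara: £18,000; Yevgeni: £18,000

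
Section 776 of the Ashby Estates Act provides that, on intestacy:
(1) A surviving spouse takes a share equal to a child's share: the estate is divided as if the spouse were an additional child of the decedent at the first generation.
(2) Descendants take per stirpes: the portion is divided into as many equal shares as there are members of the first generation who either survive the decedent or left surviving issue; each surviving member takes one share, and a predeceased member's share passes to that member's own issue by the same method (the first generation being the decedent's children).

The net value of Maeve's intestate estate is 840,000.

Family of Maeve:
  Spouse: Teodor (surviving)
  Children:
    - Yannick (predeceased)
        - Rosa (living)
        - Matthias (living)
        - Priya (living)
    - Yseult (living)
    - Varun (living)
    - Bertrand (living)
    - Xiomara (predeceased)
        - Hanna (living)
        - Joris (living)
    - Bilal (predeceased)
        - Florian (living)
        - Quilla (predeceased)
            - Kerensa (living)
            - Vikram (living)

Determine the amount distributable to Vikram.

The spouse counts as an additional share at the children's level, so there are 7 primary shares of 120,000. Teodor takes one such share (120,000).
The children's combined portion (720,000) is divided into 6 shares of 120,000: Yseult, Varun, and Bertrand each take 120,000; Yannick's 120,000 share passes to Yannick's issue; Xiomara's 120,000 share passes to Xiomara's issue; Bilal's 120,000 share passes to Bilal's issue.
Yannick's share (120,000) is divided into 3 shares of 40,000: Rosa, Matthias, and Priya each take 40,000.
Xiomara's share (120,000) is divided into 2 shares of 60,000: Hanna and Joris each take 60,000.
Bilal's share (120,000) is divided into 2 shares of 60,000: Florian takes 60,000; Quilla's 60,000 share passes to Quilla's issue.
Quilla's share (60,000) is divided into 2 shares of 30,000: Kerensa and Vikram each take 30,000.

Vikram receives 30,000.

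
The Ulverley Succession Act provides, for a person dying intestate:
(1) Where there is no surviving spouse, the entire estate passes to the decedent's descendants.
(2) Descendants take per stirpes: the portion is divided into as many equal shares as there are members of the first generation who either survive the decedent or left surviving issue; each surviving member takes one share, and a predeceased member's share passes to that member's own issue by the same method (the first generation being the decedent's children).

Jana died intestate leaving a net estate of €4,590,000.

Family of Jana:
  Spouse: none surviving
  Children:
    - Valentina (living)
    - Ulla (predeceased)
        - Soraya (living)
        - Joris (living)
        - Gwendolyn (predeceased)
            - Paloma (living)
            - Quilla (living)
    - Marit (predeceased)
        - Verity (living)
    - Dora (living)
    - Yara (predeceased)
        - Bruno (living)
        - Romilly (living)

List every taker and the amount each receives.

Valentina: €918,000; Soraya: €306,000; Joris: €306,000; Paloma: €153,000; Quilla: €153,000; Verity: €918,000; Dora: €918,000; Bruno: €459,000; Romilly: €459,000

The entire €4,590,000 passes to the descendants.
That amount (€4,590,000) is divided into 5 shares of €918,000: Valentina and Dora each take €918,000; Ulla's €918,000 share passes to Ulla's issue; Marit's €918,000 share passes to Marit's issue; Yara's €918,000 share passes to Yara's issue.
Ulla's share (€918,000) is divided into 3 shares of €306,000: Soraya and Joris each take €306,000; Gwendolyn's €306,000 share passes to Gwendolyn's issue.
Gwendolyn's share (€306,000) is divided into 2 shares of €153,000: Paloma and Quilla each take €153,000.
Marit's share (€918,000) passes entirely to Verity.
Yara's share (€918,000) is divided into 2 shares of €459,000: Bruno and Romilly each take €459,000.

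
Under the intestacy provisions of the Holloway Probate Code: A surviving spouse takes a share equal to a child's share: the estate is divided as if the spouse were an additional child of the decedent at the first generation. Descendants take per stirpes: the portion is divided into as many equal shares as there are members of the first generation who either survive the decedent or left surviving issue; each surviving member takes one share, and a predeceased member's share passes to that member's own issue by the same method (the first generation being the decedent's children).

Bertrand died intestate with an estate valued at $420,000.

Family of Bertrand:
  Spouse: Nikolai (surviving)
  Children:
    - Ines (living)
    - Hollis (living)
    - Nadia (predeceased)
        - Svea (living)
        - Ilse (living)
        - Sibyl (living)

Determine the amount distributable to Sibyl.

The spouse counts as an additional share at the children's level, so there are 4 primary shares of $105,000. Nikolai takes one such share ($105,000).
The children's combined portion ($315,000) is divided into 3 shares of $105,000: Ines and Hollis each take $105,000; Nadia's $105,000 share passes to Nadia's issue.
Nadia's share ($105,000) is divided into 3 shares of $35,000: Svea, Ilse, and Sibyl each take $35,000.

Sibyl receives $35,000.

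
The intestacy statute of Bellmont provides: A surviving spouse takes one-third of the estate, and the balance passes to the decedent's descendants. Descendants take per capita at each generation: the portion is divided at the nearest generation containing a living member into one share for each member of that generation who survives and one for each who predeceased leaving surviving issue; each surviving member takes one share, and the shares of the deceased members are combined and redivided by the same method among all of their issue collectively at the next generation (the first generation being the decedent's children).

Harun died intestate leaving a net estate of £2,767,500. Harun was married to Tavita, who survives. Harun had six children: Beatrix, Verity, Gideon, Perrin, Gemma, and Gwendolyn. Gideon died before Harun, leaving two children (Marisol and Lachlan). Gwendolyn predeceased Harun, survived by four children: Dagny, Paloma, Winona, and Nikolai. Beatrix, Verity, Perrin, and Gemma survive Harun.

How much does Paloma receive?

Tavita takes one-third of £2,767,500 = £922,500. The remaining £1,845,000 passes to the descendants.
The descendants' portion (£1,845,000) is divided at the children's generation into 6 shares of £307,500. Beatrix, Verity, Perrin, and Gemma each take £307,500. The 2 shares of the deceased (Gideon and Gwendolyn) are combined into a pool of £615,000.
That pool (£615,000) is divided at the grandchildren's generation equally among Marisol, Lachlan, Dagny, Paloma, Winona, and Nikolai: £102,500 each.

Paloma receives £102,500.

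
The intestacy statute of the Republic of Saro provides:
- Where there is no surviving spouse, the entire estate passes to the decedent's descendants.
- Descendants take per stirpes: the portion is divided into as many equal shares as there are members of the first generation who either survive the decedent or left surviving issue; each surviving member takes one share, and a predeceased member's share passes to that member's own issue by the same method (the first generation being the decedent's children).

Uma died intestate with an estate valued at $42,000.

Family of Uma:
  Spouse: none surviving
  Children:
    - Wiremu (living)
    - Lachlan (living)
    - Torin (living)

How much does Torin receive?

The entire $42,000 passes to the descendants.
That amount ($42,000) is divided into 3 shares of $14,000: Wiremu, Lachlan, and Torin each take $14,000.

Torin receives $14,000.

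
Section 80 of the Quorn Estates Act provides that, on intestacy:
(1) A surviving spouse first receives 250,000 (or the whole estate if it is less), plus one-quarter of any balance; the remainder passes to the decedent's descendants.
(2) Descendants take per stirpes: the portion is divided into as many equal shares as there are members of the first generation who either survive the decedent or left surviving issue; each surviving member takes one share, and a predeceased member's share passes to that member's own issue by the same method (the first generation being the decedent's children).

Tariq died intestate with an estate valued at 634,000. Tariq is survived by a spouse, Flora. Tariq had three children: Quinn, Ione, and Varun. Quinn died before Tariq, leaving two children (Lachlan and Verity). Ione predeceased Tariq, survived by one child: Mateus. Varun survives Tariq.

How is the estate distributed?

Flora first takes 250,000, leaving a balance of 384,000. Flora then takes one-quarter of the balance (96,000), for a total of 346,000. The remaining 288,000 passes to the descendants.
The descendants' portion (288,000) is divided into 3 shares of 96,000: Varun takes 96,000; Quinn's 96,000 share passes to Quinn's issue; Ione's 96,000 share passes to Ione's issue.
Quinn's share (96,000) is divided into 2 shares of 48,000: Lachlan and Verity each take 48,000.
Ione's share (96,000) passes entirely to Mateus.

Flora: 346,000; Lachlan: 48,000; Verity: 48,000; Mateus: 96,000; Varun: 96,000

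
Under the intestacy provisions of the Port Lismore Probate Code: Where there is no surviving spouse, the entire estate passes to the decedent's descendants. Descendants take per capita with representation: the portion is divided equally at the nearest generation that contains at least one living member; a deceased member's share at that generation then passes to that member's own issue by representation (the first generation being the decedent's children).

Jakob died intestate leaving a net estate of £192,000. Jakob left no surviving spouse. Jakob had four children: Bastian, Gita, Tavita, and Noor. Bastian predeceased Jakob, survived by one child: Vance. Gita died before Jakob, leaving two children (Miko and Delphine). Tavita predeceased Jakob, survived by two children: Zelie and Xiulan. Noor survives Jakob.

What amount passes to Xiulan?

The entire £192,000 passes to the descendants.
That amount (£192,000) is divided into 4 shares of £48,000: Noor takes £48,000; Bastian's £48,000 share passes to Bastian's issue; Gita's £48,000 share passes to Gita's issue; Tavita's £48,000 share passes to Tavita's issue.
Bastian's share (£48,000) passes entirely to Vance.
Gita's share (£48,000) is divided into 2 shares of £24,000: Miko and Delphine each take £24,000.
Tavita's share (£48,000) is divided into 2 shares of £24,000: Zelie and Xiulan each take £24,000.

Xiulan receives £24,000.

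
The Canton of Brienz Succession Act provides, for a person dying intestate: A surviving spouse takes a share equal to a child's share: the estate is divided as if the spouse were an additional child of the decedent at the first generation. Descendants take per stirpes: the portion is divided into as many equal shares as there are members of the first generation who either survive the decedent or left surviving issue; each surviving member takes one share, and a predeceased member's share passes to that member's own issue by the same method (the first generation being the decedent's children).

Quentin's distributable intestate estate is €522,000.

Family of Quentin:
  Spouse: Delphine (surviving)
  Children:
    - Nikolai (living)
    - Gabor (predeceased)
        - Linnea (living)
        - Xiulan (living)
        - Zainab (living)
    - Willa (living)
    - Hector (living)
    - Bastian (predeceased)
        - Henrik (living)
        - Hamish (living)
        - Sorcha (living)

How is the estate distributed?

Delphine: €87,000; Nikolai: €87,000; Linnea: €29,000; Xiulan: €29,000; Zainab: €29,000; Willa: €87,000; Hector: €87,000; Henrik: €29,000; Hamish: €29,000; Sorcha: €29,000

The spouse counts as an additional share at the children's level, so there are 6 primary shares of €87,000. Delphine takes one such share (€87,000).
The children's combined portion (€435,000) is divided into 5 shares of €87,000: Nikolai, Willa, and Hector each take €87,000; Gabor's €87,000 share passes to Gabor's issue; Bastian's €87,000 share passes to Bastian's issue.
Gabor's share (€87,000) is divided into 3 shares of €29,000: Linnea, Xiulan, and Zainab each take €29,000.
Bastian's share (€87,000) is divided into 3 shares of €29,000: Henrik, Hamish, and Sorcha each take €29,000.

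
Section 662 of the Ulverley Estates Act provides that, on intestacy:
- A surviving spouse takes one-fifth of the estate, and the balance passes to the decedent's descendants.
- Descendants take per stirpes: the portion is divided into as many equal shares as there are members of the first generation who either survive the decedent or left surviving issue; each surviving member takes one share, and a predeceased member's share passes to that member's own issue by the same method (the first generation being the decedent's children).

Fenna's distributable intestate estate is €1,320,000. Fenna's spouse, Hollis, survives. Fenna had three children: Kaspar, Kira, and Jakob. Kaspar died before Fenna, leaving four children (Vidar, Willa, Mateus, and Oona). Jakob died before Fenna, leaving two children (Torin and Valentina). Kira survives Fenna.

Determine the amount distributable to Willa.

Hollis takes one-fifth of €1,320,000 = €264,000. The remaining €1,056,000 passes to the descendants.
The descendants' portion (€1,056,000) is divided into 3 shares of €352,000: Kira takes €352,000; Kaspar's €352,000 share passes to Kaspar's issue; Jakob's €352,000 share passes to Jakob's issue.
Kaspar's share (€352,000) is divided into 4 shares of €88,000: Vidar, Willa, Mateus, and Oona each take €88,000.
Jakob's share (€352,000) is divided into 2 shares of €176,000: Torin and Valentina each take €176,000.

Willa receives €88,000.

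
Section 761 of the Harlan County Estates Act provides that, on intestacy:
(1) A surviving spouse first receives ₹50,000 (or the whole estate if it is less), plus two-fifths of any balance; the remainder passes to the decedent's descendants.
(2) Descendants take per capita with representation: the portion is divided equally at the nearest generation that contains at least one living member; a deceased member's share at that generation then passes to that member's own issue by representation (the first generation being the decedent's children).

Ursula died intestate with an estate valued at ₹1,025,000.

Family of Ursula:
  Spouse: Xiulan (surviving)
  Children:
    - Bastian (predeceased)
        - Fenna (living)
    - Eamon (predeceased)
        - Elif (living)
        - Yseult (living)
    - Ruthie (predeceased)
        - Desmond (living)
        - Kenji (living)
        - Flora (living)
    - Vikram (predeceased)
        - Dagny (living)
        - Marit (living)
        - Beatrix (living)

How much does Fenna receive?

Fenna receives ₹65,000.

Xiulan first takes ₹50,000, leaving a balance of ₹975,000. Xiulan then takes two-fifths of the balance (₹390,000), for a total of ₹440,000. The remaining ₹585,000 passes to the descendants.
No child survives, so the initial division is made at the grandchildren's generation.
The descendants' portion (₹585,000) is divided into 9 shares of ₹65,000: Fenna, Elif, Yseult, Desmond, Kenji, Flora, Dagny, Marit, and Beatrix each take ₹65,000.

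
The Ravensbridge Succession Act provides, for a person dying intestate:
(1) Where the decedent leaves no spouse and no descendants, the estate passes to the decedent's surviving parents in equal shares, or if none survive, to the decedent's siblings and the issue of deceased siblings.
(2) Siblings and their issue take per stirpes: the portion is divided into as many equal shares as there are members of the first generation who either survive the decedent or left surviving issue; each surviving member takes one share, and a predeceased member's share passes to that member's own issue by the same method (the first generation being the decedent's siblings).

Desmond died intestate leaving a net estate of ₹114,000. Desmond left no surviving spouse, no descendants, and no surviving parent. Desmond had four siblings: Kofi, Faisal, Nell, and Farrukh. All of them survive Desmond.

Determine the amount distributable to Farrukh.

The entire ₹114,000 passes to the siblings and their issue.
That amount (₹114,000) is divided into 4 shares of ₹28,500: Kofi, Faisal, Nell, and Farrukh each take ₹28,500.

Farrukh receives ₹28,500.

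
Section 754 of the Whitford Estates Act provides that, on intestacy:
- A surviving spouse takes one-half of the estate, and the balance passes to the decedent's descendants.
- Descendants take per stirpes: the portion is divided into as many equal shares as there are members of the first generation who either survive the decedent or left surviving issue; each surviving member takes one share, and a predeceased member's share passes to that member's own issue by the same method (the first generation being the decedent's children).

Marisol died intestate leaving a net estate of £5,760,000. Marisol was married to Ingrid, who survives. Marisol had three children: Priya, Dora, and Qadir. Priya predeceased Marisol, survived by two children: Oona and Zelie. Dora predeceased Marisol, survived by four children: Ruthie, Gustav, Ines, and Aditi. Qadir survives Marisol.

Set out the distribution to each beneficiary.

Ingrid: £2,880,000; Oona: £480,000; Zelie: £480,000; Ruthie: £240,000; Gustav: £240,000; Ines: £240,000; Aditi: £240,000; Qadir: £960,000

Ingrid takes one-half of £5,760,000 = £2,880,000. The remaining £2,880,000 passes to the descendants.
The descendants' portion (£2,880,000) is divided into 3 shares of £960,000: Qadir takes £960,000; Priya's £960,000 share passes to Priya's issue; Dora's £960,000 share passes to Dora's issue.
Priya's share (£960,000) is divided into 2 shares of £480,000: Oona and Zelie each take £480,000.
Dora's share (£960,000) is divided into 4 shares of £240,000: Ruthie, Gustav, Ines, and Aditi each take £240,000.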